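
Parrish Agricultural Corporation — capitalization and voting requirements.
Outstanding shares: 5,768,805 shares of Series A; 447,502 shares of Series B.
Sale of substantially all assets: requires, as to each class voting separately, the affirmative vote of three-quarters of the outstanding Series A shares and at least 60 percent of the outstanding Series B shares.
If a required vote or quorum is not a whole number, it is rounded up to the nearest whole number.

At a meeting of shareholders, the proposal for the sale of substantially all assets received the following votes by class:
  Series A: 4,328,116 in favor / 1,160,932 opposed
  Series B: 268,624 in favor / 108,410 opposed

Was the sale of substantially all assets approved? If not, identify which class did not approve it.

Approved — every class gave the required vote.

Series A: 3/4 of 5768805 = 4326603.75, rounded up to 4326604; 4,326,604 required, 4,328,116 in favor — approved.
Series B: 3/5 of 447502 = 268501.20, rounded up to 268502; 268,502 required, 268,624 in favor — approved.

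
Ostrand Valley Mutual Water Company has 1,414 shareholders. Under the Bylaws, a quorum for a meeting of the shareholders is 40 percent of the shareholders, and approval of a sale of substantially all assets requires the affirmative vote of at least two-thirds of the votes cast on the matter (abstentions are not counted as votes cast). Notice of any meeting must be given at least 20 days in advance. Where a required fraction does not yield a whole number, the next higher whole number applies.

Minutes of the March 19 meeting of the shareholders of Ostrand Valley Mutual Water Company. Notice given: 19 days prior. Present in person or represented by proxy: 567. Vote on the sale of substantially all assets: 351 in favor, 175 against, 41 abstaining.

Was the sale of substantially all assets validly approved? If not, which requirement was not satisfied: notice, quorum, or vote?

Notice: 19 days given; 20 required. Not satisfied.
Quorum: 40% of 1,414 = 565.60, rounded up to 566; 567 present. Satisfied.
Vote: requires two-thirds of the votes cast (567 − 41 abstaining = 526); 2/3 of 526 = 350.67, rounded up to 351, so 351 needed; 351 in favor. Satisfied.

Invalid — notice requirement not satisfied.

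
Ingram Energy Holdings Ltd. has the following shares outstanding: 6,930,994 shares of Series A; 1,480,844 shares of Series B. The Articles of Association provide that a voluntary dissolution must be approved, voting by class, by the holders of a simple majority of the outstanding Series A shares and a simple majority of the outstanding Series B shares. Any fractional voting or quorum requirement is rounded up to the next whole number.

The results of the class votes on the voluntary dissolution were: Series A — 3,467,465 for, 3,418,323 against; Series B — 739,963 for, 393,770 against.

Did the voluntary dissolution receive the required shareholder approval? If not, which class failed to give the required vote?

Not approved — the Series B shares did not give the required vote.

Series A: a majority of 6930994 is 3465498; 3,465,498 required, 3,467,465 in favor — approved.
Series B: a majority of 1480844 is 740423; 740,423 required, 739,963 in favor — not approved.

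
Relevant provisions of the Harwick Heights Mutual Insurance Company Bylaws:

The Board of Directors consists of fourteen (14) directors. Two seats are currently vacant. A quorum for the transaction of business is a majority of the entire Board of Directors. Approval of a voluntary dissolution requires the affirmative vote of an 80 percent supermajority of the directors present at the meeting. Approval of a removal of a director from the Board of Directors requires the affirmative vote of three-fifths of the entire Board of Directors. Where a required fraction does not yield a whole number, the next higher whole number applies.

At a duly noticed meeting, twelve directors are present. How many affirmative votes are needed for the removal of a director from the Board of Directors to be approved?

The removal of a director from the Board of Directors requires three-fifths of the entire Board of Directors (14).
3/5 of 14 = 8.40, rounded up to 9.

9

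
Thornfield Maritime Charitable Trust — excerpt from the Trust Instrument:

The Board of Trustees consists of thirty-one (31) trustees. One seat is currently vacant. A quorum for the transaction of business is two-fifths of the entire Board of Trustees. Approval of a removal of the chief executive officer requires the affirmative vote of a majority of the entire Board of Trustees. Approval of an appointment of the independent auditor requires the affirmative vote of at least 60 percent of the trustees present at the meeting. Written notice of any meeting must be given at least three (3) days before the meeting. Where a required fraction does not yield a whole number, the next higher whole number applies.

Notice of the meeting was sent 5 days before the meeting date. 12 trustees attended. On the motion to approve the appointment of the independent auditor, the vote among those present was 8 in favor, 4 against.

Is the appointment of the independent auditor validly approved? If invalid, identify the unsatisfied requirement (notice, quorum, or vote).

Invalid — quorum requirement not satisfied.

Notice: 5 days given; 3 required (5 ≥ 3). Satisfied.
Quorum: 12 present; quorum is 13. Not satisfied.
Vote: the appointment of the independent auditor requires three-fifths of the trustees present (12). 3/5 of 12 = 7.20, rounded up to 8, so 8 affirmative votes are needed; 8 voted in favor. Satisfied. (Moot — without a quorum no business can be validly transacted.)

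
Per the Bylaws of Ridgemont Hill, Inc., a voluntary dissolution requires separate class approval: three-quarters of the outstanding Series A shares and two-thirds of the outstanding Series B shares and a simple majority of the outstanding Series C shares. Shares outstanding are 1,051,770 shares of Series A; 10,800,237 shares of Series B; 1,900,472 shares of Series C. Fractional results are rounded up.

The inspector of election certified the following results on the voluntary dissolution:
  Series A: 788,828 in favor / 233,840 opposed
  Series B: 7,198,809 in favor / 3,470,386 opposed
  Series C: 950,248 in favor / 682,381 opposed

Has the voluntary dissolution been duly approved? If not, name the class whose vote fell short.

Series A: 3/4 of 1051770 = 788827.50, rounded up to 788828; 788,828 required, 788,828 in favor — approved.
Series B: 2/3 of 10800237 = 7200158; 7,200,158 required, 7,198,809 in favor — not approved.
Series C: a majority of 1900472 is 950237; 950,237 required, 950,248 in favor — approved.

Not approved — the Series B shares did not give the required vote.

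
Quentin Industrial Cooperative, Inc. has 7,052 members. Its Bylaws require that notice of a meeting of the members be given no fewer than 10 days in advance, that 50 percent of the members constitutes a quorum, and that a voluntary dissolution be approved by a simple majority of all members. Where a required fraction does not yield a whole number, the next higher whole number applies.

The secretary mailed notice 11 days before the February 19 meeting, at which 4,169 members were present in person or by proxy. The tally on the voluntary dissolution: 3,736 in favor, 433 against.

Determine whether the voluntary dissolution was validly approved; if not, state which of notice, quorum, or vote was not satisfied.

Notice: 11 days given; 10 required. Satisfied.
Quorum: 50% of 7,052 = 3,526; 4,169 present. Satisfied.
Vote: requires a majority of all members (7,052); a majority of 7052 is 3527, so 3,527 needed; 3,736 in favor. Satisfied.

Valid — all requirements satisfied.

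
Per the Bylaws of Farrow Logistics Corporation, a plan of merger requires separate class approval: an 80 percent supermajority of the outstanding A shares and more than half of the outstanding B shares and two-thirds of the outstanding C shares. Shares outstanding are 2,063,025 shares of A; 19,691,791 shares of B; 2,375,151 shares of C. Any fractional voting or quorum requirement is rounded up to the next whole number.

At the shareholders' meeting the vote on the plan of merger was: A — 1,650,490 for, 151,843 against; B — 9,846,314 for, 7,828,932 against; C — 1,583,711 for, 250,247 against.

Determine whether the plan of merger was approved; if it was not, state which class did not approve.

A: 4/5 of 2063025 = 1650420; 1,650,420 required, 1,650,490 in favor — approved.
B: a majority of 19691791 is 9845896; 9,845,896 required, 9,846,314 in favor — approved.
C: 2/3 of 2375151 = 1583434; 1,583,434 required, 1,583,711 in favor — approved.

Approved — every class gave the required vote.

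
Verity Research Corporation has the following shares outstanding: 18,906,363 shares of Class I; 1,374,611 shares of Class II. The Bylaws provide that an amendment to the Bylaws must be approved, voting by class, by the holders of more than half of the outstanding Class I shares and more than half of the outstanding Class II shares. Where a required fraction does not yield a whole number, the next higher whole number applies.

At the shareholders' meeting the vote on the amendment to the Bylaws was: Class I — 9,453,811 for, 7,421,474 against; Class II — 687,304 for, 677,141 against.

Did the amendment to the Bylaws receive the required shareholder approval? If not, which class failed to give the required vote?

Not approved — the Class II shares did not give the required vote.

Class I: a majority of 18906363 is 9453182; 9,453,182 required, 9,453,811 in favor — approved.
Class II: a majority of 1374611 is 687306; 687,306 required, 687,304 in favor — not approved.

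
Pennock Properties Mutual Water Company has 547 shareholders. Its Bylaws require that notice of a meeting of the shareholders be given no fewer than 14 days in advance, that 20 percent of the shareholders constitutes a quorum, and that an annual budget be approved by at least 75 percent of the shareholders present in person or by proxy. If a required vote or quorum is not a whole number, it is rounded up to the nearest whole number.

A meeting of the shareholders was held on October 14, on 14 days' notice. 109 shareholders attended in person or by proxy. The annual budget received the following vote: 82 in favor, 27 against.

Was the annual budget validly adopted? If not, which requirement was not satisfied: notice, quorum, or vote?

Notice: 14 days given; 14 required. Satisfied.
Quorum: 20% of 547 = 109.40, rounded up to 110; 109 present. Not satisfied.
Vote: requires three-fourths of those present (109); 3/4 of 109 = 81.75, rounded up to 82, so 82 needed; 82 in favor. Satisfied.

Invalid — quorum requirement not satisfied.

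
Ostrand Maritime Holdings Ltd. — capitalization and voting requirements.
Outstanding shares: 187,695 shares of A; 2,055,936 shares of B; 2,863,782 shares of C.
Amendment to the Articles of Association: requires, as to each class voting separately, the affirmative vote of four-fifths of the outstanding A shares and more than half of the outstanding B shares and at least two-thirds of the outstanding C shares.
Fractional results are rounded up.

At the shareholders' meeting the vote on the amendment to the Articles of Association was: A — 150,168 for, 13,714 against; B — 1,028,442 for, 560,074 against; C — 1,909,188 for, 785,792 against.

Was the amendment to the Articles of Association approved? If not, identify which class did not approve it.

Approved — every class gave the required vote.

A: 4/5 of 187695 = 150156; 150,156 required, 150,168 in favor — approved.
B: a majority of 2055936 is 1027969; 1,027,969 required, 1,028,442 in favor — approved.
C: 2/3 of 2863782 = 1909188; 1,909,188 required, 1,909,188 in favor — approved.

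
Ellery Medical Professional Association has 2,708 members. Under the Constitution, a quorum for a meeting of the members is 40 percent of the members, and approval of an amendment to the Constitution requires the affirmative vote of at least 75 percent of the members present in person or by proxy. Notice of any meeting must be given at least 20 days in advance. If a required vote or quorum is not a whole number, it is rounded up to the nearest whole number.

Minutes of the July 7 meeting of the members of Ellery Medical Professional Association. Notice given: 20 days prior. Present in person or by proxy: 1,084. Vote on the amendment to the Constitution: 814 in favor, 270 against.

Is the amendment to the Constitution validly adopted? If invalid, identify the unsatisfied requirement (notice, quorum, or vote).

Notice: 20 days given; 20 required. Satisfied.
Quorum: 40% of 2,708 = 1,083.20, rounded up to 1,084; 1,084 present. Satisfied.
Vote: requires three-fourths of those present (1,084); 3/4 of 1084 = 813, so 813 needed; 814 in favor. Satisfied.

Valid — all requirements satisfied.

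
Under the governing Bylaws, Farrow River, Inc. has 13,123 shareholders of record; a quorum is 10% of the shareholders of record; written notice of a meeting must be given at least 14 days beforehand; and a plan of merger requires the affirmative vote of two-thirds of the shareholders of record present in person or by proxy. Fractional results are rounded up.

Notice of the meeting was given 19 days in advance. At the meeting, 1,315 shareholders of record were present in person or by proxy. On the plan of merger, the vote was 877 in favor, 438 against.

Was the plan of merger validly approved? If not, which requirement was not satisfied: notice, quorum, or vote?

Notice: 19 days given; 14 required. Satisfied.
Quorum: 10% of 13,123 = 1,312.30, rounded up to 1,313; 1,315 present. Satisfied.
Vote: requires two-thirds of those present (1,315); 2/3 of 1315 = 876.67, rounded up to 877, so 877 needed; 877 in favor. Satisfied.

Valid — all requirements satisfied.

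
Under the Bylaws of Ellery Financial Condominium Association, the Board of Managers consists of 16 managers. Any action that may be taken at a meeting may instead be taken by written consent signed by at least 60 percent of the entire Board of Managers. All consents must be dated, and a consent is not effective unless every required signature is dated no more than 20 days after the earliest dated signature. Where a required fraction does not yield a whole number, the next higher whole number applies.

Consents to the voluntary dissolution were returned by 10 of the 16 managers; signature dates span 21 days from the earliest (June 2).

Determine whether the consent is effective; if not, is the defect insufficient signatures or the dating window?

Signatures required: at least 60 percent of 16 — 3/5 of 16 = 9.60, rounded up to 10, so 10 needed; 10 signed. Sufficient.
Dating window: the latest signature is 21 days after the earliest; the limit is 20 days. Outside the window.

Not effective — dating-window requirement not satisfied.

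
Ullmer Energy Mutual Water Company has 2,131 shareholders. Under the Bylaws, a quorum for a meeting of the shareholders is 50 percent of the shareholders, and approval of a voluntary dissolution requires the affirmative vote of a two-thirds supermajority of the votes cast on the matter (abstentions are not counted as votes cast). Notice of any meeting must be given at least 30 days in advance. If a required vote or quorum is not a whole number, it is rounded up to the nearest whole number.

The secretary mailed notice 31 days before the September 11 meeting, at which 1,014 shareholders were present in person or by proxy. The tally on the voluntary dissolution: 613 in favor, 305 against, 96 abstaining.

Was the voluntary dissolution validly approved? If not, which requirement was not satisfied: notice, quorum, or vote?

Invalid — quorum requirement not satisfied.

Notice: 31 days given; 30 required. Satisfied.
Quorum: 50% of 2,131 = 1,065.50, rounded up to 1,066; 1,014 present. Not satisfied.
Vote: requires two-thirds of the votes cast (1,014 − 96 abstaining = 918); 2/3 of 918 = 612, so 612 needed; 613 in favor. Satisfied.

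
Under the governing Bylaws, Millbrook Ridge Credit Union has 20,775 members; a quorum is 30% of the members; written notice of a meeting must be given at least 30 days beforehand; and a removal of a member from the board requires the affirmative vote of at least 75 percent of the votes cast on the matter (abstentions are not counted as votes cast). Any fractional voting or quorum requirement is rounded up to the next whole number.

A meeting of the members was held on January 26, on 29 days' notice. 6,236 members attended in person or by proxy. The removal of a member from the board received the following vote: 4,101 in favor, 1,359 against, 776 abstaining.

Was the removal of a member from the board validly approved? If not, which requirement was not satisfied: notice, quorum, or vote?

Notice: 29 days given; 30 required. Not satisfied.
Quorum: 30% of 20,775 = 6,232.50, rounded up to 6,233; 6,236 present. Satisfied.
Vote: requires three-fourths of the votes cast (6,236 − 776 abstaining = 5,460); 3/4 of 5460 = 4095, so 4,095 needed; 4,101 in favor. Satisfied.

Invalid — notice requirement not satisfied.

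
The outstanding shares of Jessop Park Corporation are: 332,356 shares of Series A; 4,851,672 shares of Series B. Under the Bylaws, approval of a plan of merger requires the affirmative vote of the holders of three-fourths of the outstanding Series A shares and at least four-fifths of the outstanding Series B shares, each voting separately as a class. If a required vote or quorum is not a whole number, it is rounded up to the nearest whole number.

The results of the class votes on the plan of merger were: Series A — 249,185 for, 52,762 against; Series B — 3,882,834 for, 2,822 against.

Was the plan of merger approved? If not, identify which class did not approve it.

Series A: 3/4 of 332356 = 249267; 249,267 required, 249,185 in favor — not approved.
Series B: 4/5 of 4851672 = 3881337.60, rounded up to 3881338; 3,881,338 required, 3,882,834 in favor — approved.

Not approved — the Series A shares did not give the required vote.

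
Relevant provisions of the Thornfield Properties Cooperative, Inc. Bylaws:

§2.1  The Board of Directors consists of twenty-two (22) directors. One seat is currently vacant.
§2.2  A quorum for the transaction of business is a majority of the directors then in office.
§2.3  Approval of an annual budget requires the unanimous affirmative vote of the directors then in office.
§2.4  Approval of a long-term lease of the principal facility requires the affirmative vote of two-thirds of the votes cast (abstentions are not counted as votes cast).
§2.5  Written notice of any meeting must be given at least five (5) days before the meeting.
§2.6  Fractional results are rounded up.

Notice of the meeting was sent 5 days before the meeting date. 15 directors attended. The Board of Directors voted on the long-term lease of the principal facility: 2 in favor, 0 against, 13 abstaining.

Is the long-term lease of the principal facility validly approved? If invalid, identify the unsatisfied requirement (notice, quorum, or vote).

Valid — all requirements satisfied.

Notice: 5 days given; 5 required (5 ≥ 5). Satisfied.
Quorum: 15 present; quorum is 11. Satisfied.
Vote: the long-term lease of the principal facility requires two-thirds of the votes cast (15 present − 13 abstaining = 2). 2/3 of 2 = 1.33, rounded up to 2, so 2 affirmative votes are needed; 2 voted in favor. Satisfied.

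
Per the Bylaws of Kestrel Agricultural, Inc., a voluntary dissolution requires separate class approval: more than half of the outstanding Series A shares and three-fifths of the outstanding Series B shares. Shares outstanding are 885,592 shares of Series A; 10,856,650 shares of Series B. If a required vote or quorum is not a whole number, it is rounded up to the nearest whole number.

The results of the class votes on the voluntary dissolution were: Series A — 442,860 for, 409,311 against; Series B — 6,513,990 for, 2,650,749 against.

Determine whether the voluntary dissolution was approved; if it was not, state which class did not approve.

Approved — every class gave the required vote.

Series A: a majority of 885592 is 442797; 442,797 required, 442,860 in favor — approved.
Series B: 3/5 of 10856650 = 6513990; 6,513,990 required, 6,513,990 in favor — approved.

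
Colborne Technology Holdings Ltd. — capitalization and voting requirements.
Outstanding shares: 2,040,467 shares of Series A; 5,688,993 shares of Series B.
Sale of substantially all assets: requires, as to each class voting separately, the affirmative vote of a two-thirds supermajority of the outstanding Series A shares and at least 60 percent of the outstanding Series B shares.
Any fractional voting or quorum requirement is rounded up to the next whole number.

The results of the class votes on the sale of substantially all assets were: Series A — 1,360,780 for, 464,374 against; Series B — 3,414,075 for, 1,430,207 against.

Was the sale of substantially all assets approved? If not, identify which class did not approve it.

Series A: 2/3 of 2040467 = 1360311.33, rounded up to 1360312; 1,360,312 required, 1,360,780 in favor — approved.
Series B: 3/5 of 5688993 = 3413395.80, rounded up to 3413396; 3,413,396 required, 3,414,075 in favor — approved.

Approved — every class gave the required vote.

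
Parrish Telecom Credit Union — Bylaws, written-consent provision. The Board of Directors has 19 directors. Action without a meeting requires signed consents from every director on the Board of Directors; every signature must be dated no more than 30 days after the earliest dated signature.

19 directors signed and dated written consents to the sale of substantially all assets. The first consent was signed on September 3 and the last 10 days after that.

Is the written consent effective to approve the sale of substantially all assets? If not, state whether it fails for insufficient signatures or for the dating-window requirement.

Signatures required: the unanimous vote of 19 — unanimous means all 19, so 19 needed; 19 signed. Sufficient.
Dating window: the latest signature is 10 days after the earliest; the limit is 30 days. Within the window.

Effective — both the signature and dating-window requirements are satisfied.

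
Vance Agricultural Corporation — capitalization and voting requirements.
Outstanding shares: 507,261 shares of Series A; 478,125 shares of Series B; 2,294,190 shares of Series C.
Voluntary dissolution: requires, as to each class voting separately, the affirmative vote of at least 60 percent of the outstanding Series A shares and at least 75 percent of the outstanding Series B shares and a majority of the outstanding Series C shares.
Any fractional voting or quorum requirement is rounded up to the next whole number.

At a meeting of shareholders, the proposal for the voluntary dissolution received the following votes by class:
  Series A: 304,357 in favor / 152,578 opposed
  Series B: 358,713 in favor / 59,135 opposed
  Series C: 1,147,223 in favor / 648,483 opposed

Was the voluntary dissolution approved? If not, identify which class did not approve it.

Approved — every class gave the required vote.

Series A: 3/5 of 507261 = 304356.60, rounded up to 304357; 304,357 required, 304,357 in favor — approved.
Series B: 3/4 of 478125 = 358593.75, rounded up to 358594; 358,594 required, 358,713 in favor — approved.
Series C: a majority of 2294190 is 1147096; 1,147,096 required, 1,147,223 in favor — approved.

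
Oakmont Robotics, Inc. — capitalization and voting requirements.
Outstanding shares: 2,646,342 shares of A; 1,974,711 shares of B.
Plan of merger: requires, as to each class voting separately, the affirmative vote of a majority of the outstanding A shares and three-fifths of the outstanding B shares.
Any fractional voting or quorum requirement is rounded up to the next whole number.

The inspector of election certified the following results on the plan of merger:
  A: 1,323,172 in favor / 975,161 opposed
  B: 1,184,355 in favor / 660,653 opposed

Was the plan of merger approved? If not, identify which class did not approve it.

A: a majority of 2646342 is 1323172; 1,323,172 required, 1,323,172 in favor — approved.
B: 3/5 of 1974711 = 1184826.60, rounded up to 1184827; 1,184,827 required, 1,184,355 in favor — not approved.

Not approved — the B shares did not give the required vote.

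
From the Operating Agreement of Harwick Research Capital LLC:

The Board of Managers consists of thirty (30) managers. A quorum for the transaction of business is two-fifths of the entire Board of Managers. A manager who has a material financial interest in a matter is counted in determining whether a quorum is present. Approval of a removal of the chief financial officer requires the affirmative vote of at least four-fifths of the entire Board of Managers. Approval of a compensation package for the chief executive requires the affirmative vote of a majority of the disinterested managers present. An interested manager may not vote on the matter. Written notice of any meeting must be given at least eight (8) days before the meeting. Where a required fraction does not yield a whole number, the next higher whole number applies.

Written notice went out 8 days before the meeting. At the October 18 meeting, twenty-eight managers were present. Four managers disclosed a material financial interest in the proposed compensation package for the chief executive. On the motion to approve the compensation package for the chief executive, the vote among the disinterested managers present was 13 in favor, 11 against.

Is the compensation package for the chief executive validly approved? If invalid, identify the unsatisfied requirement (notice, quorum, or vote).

Notice: 8 days given; 8 required (8 ≥ 8). Satisfied.
Quorum: 28 present (interested managers count toward quorum); quorum is 12. Satisfied.
Vote: the compensation package for the chief executive requires a majority of the disinterested managers present (28 − 4 = 24). A majority of 24 is 13, so 13 affirmative votes are needed; 13 voted in favor. Satisfied.

Valid — all requirements satisfied.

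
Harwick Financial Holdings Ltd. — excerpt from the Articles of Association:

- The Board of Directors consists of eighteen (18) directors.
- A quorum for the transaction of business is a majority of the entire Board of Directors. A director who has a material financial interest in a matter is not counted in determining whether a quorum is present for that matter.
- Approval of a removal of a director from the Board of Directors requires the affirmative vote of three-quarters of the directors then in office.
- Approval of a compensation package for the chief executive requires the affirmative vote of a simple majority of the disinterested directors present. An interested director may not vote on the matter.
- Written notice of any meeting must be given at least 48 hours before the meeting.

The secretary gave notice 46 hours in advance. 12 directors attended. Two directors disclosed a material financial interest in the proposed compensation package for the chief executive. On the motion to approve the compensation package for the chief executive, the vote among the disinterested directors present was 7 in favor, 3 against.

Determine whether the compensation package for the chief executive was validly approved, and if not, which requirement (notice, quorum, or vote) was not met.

Invalid — notice requirement not satisfied.

Notice: 46 hours given; 48 required (46 < 48). Not satisfied.
Quorum: 12 present, but the 2 interested directors do not count, leaving 10. Quorum is 10. Satisfied.
Vote: the compensation package for the chief executive requires a majority of the disinterested directors present (12 − 2 = 10). A majority of 10 is 6, so 6 affirmative votes are needed; 7 voted in favor. Satisfied.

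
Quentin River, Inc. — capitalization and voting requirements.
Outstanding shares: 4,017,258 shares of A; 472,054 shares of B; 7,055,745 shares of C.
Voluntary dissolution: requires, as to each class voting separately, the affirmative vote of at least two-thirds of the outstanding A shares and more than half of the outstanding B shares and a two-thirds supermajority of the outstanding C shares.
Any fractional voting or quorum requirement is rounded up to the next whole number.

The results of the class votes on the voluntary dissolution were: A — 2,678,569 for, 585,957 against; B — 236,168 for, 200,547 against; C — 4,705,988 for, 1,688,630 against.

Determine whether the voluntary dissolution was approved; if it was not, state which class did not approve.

Approved — every class gave the required vote.

A: 2/3 of 4017258 = 2678172; 2,678,172 required, 2,678,569 in favor — approved.
B: a majority of 472054 is 236028; 236,028 required, 236,168 in favor — approved.
C: 2/3 of 7055745 = 4703830; 4,703,830 required, 4,705,988 in favor — approved.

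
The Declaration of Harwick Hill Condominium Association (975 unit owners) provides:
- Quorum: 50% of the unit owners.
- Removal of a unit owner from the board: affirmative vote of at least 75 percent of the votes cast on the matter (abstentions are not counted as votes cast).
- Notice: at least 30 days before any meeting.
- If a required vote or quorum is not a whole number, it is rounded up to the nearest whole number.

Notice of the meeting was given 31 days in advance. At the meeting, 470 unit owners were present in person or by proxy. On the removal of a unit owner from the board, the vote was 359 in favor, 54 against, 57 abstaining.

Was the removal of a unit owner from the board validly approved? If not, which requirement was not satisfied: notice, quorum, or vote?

Invalid — quorum requirement not satisfied.

Notice: 31 days given; 30 required. Satisfied.
Quorum: 50% of 975 = 487.50, rounded up to 488; 470 present. Not satisfied.
Vote: requires three-fourths of the votes cast (470 − 57 abstaining = 413); 3/4 of 413 = 309.75, rounded up to 310, so 310 needed; 359 in favor. Satisfied.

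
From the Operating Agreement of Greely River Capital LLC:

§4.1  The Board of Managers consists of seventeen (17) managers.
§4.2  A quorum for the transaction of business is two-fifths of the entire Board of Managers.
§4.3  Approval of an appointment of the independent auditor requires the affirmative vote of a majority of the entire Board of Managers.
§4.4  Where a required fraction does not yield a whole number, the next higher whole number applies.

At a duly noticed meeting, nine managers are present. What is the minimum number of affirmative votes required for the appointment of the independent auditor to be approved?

The appointment of the independent auditor requires a majority of the entire Board of Managers (17).
A majority of 17 is 9.

9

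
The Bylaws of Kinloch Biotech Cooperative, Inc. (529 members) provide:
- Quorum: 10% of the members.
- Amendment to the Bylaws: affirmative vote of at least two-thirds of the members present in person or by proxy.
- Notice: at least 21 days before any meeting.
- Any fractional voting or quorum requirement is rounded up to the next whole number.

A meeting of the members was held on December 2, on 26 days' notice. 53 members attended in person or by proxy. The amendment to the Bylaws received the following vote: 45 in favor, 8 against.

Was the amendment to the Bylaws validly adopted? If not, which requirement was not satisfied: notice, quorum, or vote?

Valid — all requirements satisfied.

Notice: 26 days given; 21 required. Satisfied.
Quorum: 10% of 529 = 52.90, rounded up to 53; 53 present. Satisfied.
Vote: requires two-thirds of those present (53); 2/3 of 53 = 35.33, rounded up to 36, so 36 needed; 45 in favor. Satisfied.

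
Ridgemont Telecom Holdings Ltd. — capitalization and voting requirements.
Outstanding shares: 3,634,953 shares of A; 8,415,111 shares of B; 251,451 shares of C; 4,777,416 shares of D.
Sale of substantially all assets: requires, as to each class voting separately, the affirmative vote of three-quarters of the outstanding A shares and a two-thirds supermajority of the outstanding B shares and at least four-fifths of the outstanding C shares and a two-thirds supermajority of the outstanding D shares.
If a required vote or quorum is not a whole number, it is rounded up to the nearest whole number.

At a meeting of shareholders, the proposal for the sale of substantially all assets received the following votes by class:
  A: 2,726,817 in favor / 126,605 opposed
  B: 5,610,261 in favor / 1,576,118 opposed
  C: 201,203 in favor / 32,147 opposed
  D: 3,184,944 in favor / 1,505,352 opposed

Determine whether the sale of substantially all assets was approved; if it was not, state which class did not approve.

A: 3/4 of 3634953 = 2726214.75, rounded up to 2726215; 2,726,215 required, 2,726,817 in favor — approved.
B: 2/3 of 8415111 = 5610074; 5,610,074 required, 5,610,261 in favor — approved.
C: 4/5 of 251451 = 201160.80, rounded up to 201161; 201,161 required, 201,203 in favor — approved.
D: 2/3 of 4777416 = 3184944; 3,184,944 required, 3,184,944 in favor — approved.

Approved — every class gave the required vote.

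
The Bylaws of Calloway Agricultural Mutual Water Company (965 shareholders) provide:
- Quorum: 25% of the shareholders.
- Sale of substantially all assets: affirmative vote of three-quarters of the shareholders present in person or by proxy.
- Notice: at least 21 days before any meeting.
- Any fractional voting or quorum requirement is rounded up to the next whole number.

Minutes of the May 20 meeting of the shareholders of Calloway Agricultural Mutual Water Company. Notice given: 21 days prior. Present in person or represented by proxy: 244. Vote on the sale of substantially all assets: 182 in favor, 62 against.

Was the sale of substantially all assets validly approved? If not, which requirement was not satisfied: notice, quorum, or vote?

Notice: 21 days given; 21 required. Satisfied.
Quorum: 25% of 965 = 241.25, rounded up to 242; 244 present. Satisfied.
Vote: requires three-fourths of those present (244); 3/4 of 244 = 183, so 183 needed; 182 in favor. Not satisfied.

Invalid — vote requirement not satisfied.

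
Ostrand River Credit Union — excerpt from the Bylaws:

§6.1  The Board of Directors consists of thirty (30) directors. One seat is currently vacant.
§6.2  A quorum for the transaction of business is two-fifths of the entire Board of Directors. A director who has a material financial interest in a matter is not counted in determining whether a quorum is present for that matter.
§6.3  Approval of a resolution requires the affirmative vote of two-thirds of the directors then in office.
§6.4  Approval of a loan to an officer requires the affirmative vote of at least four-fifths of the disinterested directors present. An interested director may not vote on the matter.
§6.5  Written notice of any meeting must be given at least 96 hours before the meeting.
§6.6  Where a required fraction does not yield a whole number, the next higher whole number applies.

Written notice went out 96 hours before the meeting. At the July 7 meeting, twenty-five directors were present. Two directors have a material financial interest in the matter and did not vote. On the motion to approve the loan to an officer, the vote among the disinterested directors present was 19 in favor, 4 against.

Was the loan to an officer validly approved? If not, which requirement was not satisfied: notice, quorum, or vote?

Valid — all requirements satisfied.

Notice: 96 hours given; 96 required (96 ≥ 96). Satisfied.
Quorum: 25 present, but the 2 interested directors do not count, leaving 23. Quorum is 12. Satisfied.
Vote: the loan to an officer requires four-fifths of the disinterested directors present (25 − 2 = 23). 4/5 of 23 = 18.40, rounded up to 19, so 19 affirmative votes are needed; 19 voted in favor. Satisfied.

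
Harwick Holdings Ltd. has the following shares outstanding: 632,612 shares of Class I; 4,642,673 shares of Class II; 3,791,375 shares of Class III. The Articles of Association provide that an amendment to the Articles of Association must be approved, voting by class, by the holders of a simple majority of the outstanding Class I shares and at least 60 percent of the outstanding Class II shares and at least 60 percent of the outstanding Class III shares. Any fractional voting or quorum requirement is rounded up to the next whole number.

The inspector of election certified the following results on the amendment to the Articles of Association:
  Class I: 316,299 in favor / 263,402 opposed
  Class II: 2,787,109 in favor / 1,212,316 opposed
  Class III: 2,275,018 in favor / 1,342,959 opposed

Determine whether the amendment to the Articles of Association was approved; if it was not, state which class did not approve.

Class I: a majority of 632612 is 316307; 316,307 required, 316,299 in favor — not approved.
Class II: 3/5 of 4642673 = 2785603.80, rounded up to 2785604; 2,785,604 required, 2,787,109 in favor — approved.
Class III: 3/5 of 3791375 = 2274825; 2,274,825 required, 2,275,018 in favor — approved.

Not approved — the Class I shares did not give the required vote.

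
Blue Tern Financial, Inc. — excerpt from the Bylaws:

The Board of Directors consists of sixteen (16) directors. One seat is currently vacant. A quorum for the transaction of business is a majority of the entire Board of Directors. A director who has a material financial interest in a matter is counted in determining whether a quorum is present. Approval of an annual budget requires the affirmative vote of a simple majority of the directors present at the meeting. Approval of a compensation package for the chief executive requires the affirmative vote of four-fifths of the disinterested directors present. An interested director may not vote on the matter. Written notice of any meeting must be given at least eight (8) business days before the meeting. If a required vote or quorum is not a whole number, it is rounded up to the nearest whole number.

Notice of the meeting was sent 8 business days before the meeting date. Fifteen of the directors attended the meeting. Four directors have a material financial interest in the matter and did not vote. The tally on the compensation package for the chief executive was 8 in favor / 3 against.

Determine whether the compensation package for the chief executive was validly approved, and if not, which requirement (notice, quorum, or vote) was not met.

Notice: 8 business days given; 8 required (8 ≥ 8). Satisfied.
Quorum: 15 present (interested directors count toward quorum); quorum is 9. Satisfied.
Vote: the compensation package for the chief executive requires four-fifths of the disinterested directors present (15 − 4 = 11). 4/5 of 11 = 8.80, rounded up to 9, so 9 affirmative votes are needed; 8 voted in favor. Not satisfied.

Invalid — vote requirement not satisfied.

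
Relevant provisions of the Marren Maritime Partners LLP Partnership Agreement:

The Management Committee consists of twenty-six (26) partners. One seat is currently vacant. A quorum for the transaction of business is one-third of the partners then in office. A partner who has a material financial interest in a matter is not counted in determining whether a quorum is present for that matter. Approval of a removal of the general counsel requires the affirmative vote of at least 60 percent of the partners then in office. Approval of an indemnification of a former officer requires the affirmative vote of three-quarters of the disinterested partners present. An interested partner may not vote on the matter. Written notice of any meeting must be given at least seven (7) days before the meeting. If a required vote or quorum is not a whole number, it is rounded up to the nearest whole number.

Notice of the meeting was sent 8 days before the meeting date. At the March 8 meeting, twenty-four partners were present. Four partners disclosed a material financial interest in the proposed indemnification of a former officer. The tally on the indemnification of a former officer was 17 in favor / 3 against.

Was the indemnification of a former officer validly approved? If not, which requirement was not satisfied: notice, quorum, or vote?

Valid — all requirements satisfied.

Notice: 8 days given; 7 required (8 ≥ 7). Satisfied.
Quorum: 24 present, but the 4 interested partners do not count, leaving 20. Quorum is 9. Satisfied.
Vote: the indemnification of a former officer requires three-fourths of the disinterested partners present (24 − 4 = 20). 3/4 of 20 = 15, so 15 affirmative votes are needed; 17 voted in favor. Satisfied.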